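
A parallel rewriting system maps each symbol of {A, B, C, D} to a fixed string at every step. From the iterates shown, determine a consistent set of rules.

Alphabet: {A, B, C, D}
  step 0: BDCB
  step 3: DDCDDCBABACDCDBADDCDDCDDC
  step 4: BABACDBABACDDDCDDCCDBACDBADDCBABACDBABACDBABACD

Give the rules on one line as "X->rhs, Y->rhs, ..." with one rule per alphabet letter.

  step 3 ⇒ step 4: DDCDDCBABACDCDBADDCDDCDDC ⇒ BA·BA·CD·BA·BA·CD·DD·C·DD·C·CD·BA·CD·BA·DD·C·BA·BA·CD·BA·BA·CD·BA·BA·CD
    A ↦ C
    B ↦ DD
    C ↦ CD
    D ↦ BA

A->C, B->DD, C->CD, D->BA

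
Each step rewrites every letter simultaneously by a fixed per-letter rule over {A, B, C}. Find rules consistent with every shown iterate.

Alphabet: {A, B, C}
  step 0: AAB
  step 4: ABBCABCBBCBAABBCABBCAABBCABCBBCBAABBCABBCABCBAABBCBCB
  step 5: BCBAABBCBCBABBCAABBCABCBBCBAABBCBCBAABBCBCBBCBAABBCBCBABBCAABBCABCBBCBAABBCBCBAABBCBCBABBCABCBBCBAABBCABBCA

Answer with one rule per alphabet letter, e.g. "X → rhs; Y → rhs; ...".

A->BCB, B->A, C->BBC

  step 4 ⇒ step 5: ABBCABCBBCBAABBCABBCAABBCABCBBCBAABBCABBCABCBAABBCBCB ⇒ BCB·A·A·BBC·BCB·A·BBC·A·A·BBC·A·BCB·BCB·A·A·BBC·BCB·A·A·BBC·BCB·BCB·A·A·BBC·BCB·A·BBC·A·A·BBC·A·BCB·BCB·A·A·BBC·BCB·A·A·BBC·BCB·A·BBC·A·BCB·BCB·A·A·BBC·A·BBC·A
    A ↦ BCB
    B ↦ A
    C ↦ BBC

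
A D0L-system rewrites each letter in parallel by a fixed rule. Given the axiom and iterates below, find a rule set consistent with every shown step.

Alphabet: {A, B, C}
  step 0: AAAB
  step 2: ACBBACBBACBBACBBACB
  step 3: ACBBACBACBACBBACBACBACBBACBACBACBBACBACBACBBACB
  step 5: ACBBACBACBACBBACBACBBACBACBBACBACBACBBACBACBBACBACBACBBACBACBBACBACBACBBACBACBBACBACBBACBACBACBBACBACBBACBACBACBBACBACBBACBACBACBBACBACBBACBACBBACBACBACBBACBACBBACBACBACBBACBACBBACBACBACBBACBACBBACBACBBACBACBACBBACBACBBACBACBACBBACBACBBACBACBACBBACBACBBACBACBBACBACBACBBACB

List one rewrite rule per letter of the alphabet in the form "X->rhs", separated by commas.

  step 2 ⇒ step 3: ACBBACBBACBBACBBACB ⇒ AC·BB·ACB·ACB·AC·BB·ACB·ACB·AC·BB·ACB·ACB·AC·BB·ACB·ACB·AC·BB·ACB
    A ↦ AC
    B ↦ ACB
    C ↦ BB

A->AC, B->ACB, C->BB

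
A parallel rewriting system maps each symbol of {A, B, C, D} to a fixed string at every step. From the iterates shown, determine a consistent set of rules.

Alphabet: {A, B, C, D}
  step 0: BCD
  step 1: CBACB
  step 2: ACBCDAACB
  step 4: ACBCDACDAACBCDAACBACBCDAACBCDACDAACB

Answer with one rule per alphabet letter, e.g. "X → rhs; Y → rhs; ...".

  step 1 ⇒ step 2: CBACB ⇒ A·CB·CDA·A·CB
    A ↦ CDA
    B ↦ CB
    C ↦ A
  step 0 ⇒ step 1: BCD ⇒ CB·A·CB
    D ↦ CB

A->CDA, B->CB, C->A, D->CB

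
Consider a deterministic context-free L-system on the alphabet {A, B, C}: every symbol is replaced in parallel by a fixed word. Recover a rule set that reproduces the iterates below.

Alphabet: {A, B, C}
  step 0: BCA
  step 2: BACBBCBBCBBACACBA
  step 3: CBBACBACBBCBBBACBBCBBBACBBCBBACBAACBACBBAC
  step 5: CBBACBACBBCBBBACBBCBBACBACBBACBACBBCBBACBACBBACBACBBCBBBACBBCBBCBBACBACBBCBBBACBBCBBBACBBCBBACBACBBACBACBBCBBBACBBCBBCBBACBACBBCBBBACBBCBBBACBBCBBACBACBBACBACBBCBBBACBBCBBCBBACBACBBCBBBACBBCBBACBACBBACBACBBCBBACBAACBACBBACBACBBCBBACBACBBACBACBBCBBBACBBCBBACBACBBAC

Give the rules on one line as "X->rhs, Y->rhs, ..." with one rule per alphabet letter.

A->AC, B->CBB, C->BA

  step 2 ⇒ step 3: BACBBCBBCBBACACBA ⇒ CBB·AC·BA·CBB·CBB·BA·CBB·CBB·BA·CBB·CBB·AC·BA·AC·BA·CBB·AC
    A ↦ AC
    B ↦ CBB
    C ↦ BA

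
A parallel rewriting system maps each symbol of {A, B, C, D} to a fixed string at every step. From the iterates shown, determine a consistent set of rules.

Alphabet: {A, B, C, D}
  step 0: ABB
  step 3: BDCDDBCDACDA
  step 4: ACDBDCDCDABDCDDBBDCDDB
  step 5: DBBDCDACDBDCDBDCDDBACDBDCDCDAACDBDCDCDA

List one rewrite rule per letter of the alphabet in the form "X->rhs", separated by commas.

A->DB, B->A, C->BD, D->CD

  step 4 ⇒ step 5: ACDBDCDCDABDCDDBBDCDDB ⇒ DB·BD·CD·A·CD·BD·CD·BD·CD·DB·A·CD·BD·CD·CD·A·A·CD·BD·CD·CD·A
    A ↦ DB
    B ↦ A
    C ↦ BD
    D ↦ CD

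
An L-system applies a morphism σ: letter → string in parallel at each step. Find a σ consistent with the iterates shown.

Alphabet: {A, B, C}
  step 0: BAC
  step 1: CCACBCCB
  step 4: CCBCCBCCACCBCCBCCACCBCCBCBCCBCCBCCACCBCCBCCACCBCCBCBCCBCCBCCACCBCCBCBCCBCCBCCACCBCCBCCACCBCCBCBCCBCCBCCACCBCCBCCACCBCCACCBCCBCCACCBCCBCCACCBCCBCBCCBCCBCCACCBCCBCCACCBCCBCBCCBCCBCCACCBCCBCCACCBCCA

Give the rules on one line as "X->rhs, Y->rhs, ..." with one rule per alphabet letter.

A->CB, B->CCA, C->CCB

  step 0 ⇒ step 1: BAC ⇒ CCA·CB·CCB
    A ↦ CB
    B ↦ CCA
    C ↦ CCB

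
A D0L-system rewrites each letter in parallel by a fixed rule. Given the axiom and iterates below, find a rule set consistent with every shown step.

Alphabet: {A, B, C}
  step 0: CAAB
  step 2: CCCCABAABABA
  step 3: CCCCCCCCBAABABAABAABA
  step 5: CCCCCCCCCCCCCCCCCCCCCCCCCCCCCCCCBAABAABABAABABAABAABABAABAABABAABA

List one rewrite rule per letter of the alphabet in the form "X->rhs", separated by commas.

A->BA, B->A, C->CC

  step 2 ⇒ step 3: CCCCABAABABA ⇒ CC·CC·CC·CC·BA·A·BA·BA·A·BA·A·BA
    A ↦ BA
    B ↦ A
    C ↦ CC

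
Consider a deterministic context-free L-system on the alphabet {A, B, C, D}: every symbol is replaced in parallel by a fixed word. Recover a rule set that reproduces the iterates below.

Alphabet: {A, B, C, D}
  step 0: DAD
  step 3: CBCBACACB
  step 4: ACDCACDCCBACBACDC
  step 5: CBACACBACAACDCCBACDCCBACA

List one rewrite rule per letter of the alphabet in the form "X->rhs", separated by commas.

  step 4 ⇒ step 5: ACDCACDCCBACBACDC ⇒ CB·A·C·A·CB·A·C·A·A·CDC·CB·A·CDC·CB·A·C·A
    A ↦ CB
    B ↦ CDC
    C ↦ A
    D ↦ C

A->CB, B->CDC, C->A, D->C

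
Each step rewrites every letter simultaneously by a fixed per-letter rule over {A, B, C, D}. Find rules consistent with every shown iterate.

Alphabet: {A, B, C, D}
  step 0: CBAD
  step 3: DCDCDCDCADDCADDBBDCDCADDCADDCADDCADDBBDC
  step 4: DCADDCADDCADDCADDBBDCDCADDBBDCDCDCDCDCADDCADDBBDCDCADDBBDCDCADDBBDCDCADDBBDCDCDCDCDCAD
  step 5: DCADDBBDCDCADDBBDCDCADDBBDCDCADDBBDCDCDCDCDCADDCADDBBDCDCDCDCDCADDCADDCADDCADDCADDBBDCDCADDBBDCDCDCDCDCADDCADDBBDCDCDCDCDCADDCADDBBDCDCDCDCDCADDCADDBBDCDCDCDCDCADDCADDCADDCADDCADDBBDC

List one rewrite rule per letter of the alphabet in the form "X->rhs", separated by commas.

  step 4 ⇒ step 5: DCADDCADDCADDCADDBBDCDCADDBBDCDCDCDCDCADDCADDBBDCDCADDBBDCDCADDBBDCDCADDBBDCDCDCDCDCAD ⇒ DC·AD·DBB·DC·DC·AD·DBB·DC·DC·AD·DBB·DC·DC·AD·DBB·DC·DC·DC·DC·DC·AD·DC·AD·DBB·DC·DC·DC·DC·DC·AD·DC·AD·DC·AD·DC·AD·DC·AD·DBB·DC·DC·AD·DBB·DC·DC·DC·DC·DC·AD·DC·AD·DBB·DC·DC·DC·DC·DC·AD·DC·AD·DBB·DC·DC·DC·DC·DC·AD·DC·AD·DBB·DC·DC·DC·DC·DC·AD·DC·AD·DC·AD·DC·AD·DC·AD·DBB·DC
    A ↦ DBB
    B ↦ DC
    C ↦ AD
    D ↦ DC

A->DBB, B->DC, C->AD, D->DC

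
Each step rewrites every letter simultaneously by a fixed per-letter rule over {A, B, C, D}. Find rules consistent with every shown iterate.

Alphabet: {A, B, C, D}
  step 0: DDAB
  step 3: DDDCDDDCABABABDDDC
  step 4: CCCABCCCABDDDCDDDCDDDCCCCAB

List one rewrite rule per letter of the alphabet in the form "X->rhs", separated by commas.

  step 3 ⇒ step 4: DDDCDDDCABABABDDDC ⇒ C·C·C·AB·C·C·C·AB·DD·DC·DD·DC·DD·DC·C·C·C·AB
    A ↦ DD
    B ↦ DC
    C ↦ AB
    D ↦ C

A->DD, B->DC, C->AB, D->C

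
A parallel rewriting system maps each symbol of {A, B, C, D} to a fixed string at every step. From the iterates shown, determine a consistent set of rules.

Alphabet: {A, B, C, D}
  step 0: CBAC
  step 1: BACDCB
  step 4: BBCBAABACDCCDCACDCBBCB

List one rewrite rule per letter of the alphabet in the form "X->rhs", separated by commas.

A->CDC, B->A, C->B, D->BC

  step 0 ⇒ step 1: CBAC ⇒ B·A·CDC·B
    A ↦ CDC
    B ↦ A
    C ↦ B
    D ↦ BC  (constrained at step 1)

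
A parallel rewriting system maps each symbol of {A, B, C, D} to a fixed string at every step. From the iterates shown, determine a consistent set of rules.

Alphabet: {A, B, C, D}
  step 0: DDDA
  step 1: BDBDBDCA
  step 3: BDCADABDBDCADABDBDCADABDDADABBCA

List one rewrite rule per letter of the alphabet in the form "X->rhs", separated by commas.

A->CA, B->DA, C->BB, D->BD

  step 0 ⇒ step 1: DDDA ⇒ BD·BD·BD·CA
    A ↦ CA
    D ↦ BD
    B ↦ DA  (constrained at step 1)
    C ↦ BB  (constrained at step 1)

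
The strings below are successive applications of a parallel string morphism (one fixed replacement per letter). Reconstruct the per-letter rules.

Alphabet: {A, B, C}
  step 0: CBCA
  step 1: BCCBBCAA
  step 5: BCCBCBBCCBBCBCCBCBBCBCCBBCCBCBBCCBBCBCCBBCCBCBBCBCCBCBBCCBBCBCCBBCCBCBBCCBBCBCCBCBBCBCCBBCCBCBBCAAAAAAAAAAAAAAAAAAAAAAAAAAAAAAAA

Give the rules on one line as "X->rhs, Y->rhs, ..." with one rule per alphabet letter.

  step 0 ⇒ step 1: CBCA ⇒ BC·CB·BC·AA
    A ↦ AA
    B ↦ CB
    C ↦ BC

A->AA, B->CB, C->BC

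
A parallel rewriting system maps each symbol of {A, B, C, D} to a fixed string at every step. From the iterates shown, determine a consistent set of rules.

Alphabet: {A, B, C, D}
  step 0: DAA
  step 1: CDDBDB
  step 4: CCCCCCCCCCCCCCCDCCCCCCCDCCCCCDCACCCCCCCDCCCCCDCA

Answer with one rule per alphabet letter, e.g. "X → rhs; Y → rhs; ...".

A->DB, B->CA, C->CC, D->CD

  step 0 ⇒ step 1: DAA ⇒ CD·DB·DB
    A ↦ DB
    D ↦ CD
    B ↦ CA  (constrained at step 1)
    C ↦ CC  (constrained at step 1)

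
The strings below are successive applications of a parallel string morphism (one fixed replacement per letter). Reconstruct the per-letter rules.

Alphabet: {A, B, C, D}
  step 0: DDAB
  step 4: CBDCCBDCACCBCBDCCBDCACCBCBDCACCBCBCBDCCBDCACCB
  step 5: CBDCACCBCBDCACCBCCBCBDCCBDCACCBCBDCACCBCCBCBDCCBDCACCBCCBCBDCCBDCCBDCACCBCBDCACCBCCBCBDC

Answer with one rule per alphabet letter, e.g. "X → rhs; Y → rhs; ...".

A->C, B->DC, C->CB, D->AC

  step 4 ⇒ step 5: CBDCCBDCACCBCBDCCBDCACCBCBDCACCBCBCBDCCBDCACCB ⇒ CB·DC·AC·CB·CB·DC·AC·CB·C·CB·CB·DC·CB·DC·AC·CB·CB·DC·AC·CB·C·CB·CB·DC·CB·DC·AC·CB·C·CB·CB·DC·CB·DC·CB·DC·AC·CB·CB·DC·AC·CB·C·CB·CB·DC
    A ↦ C
    B ↦ DC
    C ↦ CB
    D ↦ AC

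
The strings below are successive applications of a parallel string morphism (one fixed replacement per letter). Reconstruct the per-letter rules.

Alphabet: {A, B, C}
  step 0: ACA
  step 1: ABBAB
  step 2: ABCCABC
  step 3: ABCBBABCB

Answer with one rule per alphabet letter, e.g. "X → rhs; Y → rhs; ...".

  step 2 ⇒ step 3: ABCCABC ⇒ AB·C·B·B·AB·C·B
    A ↦ AB
    B ↦ C
    C ↦ B

A->AB, B->C, C->B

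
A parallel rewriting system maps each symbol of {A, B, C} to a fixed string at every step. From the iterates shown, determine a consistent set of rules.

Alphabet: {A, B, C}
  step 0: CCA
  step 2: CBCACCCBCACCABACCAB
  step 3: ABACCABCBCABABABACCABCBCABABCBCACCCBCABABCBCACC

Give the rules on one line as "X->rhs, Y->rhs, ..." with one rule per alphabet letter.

A->CBC, B->ACC, C->AB

  step 2 ⇒ step 3: CBCACCCBCACCABACCAB ⇒ AB·ACC·AB·CBC·AB·AB·AB·ACC·AB·CBC·AB·AB·CBC·ACC·CBC·AB·AB·CBC·ACC
    A ↦ CBC
    B ↦ ACC
    C ↦ AB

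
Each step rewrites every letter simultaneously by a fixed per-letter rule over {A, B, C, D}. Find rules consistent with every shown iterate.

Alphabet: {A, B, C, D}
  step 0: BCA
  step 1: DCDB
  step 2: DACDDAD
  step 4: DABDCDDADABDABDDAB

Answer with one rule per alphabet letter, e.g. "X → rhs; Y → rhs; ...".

  step 1 ⇒ step 2: DCDB ⇒ DA·CD·DA·D
    B ↦ D
    C ↦ CD
    D ↦ DA
  step 0 ⇒ step 1: BCA ⇒ D·CD·B
    A ↦ B

A->B, B->D, C->CD, D->DA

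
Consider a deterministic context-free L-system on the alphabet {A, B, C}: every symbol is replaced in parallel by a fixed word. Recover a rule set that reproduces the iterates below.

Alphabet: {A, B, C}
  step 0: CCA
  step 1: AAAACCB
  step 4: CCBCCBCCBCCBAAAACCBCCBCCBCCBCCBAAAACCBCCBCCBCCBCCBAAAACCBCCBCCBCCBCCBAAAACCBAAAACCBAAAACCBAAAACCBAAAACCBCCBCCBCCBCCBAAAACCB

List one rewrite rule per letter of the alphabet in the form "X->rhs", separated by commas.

  step 0 ⇒ step 1: CCA ⇒ AA·AA·CCB
    A ↦ CCB
    C ↦ AA
    B ↦ CCB  (constrained at step 1)

A->CCB, B->CCB, C->AA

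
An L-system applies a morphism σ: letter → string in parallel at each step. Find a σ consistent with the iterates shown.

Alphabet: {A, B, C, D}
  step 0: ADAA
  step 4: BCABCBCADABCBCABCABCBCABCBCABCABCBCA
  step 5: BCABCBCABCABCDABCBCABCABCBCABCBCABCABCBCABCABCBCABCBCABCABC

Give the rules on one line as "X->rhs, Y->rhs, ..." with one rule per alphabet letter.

A->BC, B->BC, C->A, D->DA

  step 4 ⇒ step 5: BCABCBCADABCBCABCABCBCABCBCABCABCBCA ⇒ BC·A·BC·BC·A·BC·A·BC·DA·BC·BC·A·BC·A·BC·BC·A·BC·BC·A·BC·A·BC·BC·A·BC·A·BC·BC·A·BC·BC·A·BC·A·BC
    A ↦ BC
    B ↦ BC
    C ↦ A
    D ↦ DA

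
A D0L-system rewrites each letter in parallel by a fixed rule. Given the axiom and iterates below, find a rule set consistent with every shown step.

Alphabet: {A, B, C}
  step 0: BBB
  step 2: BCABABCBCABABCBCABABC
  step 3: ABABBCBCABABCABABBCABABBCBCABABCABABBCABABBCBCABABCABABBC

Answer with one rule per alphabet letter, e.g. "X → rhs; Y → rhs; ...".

A->BC, B->ABA, C->BBC

  step 2 ⇒ step 3: BCABABCBCABABCBCABABC ⇒ ABA·BBC·BC·ABA·BC·ABA·BBC·ABA·BBC·BC·ABA·BC·ABA·BBC·ABA·BBC·BC·ABA·BC·ABA·BBC
    A ↦ BC
    B ↦ ABA
    C ↦ BBC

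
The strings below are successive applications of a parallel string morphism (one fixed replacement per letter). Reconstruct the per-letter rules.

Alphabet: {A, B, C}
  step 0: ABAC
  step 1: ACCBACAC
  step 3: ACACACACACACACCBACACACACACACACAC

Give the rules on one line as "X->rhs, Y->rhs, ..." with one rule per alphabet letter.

  step 0 ⇒ step 1: ABAC ⇒ AC·CB·AC·AC
    A ↦ AC
    B ↦ CB
    C ↦ AC

A->AC, B->CB, C->AC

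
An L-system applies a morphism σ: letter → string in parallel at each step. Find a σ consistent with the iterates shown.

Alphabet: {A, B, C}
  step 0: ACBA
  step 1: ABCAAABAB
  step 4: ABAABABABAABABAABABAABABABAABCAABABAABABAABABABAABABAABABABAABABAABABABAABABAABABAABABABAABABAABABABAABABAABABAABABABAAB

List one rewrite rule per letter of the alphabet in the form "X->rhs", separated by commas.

  step 0 ⇒ step 1: ACBA ⇒ AB·CA·AAB·AB
    A ↦ AB
    B ↦ AAB
    C ↦ CA

A->AB, B->AAB, C->CA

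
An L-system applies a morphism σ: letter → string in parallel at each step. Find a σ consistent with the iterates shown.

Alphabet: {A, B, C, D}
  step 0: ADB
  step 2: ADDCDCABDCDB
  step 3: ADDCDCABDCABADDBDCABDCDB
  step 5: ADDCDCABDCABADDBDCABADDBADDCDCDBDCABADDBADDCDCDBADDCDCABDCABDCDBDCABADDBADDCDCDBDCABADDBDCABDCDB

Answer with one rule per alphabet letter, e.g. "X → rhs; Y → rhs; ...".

A->AD, B->DB, C->AB, D->DC

  step 2 ⇒ step 3: ADDCDCABDCDB ⇒ AD·DC·DC·AB·DC·AB·AD·DB·DC·AB·DC·DB
    A ↦ AD
    B ↦ DB
    C ↦ AB
    D ↦ DC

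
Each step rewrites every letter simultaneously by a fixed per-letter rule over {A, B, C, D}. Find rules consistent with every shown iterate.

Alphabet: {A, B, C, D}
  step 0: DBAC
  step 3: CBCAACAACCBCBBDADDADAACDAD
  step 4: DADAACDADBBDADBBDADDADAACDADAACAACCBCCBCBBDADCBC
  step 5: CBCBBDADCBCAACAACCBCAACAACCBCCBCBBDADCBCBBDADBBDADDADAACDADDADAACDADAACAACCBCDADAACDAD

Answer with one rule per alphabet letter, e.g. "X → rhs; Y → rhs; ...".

A->B, B->AAC, C->DAD, D->C

  step 4 ⇒ step 5: DADAACDADBBDADBBDADDADAACDADAACAACCBCCBCBBDADCBC ⇒ C·B·C·B·B·DAD·C·B·C·AAC·AAC·C·B·C·AAC·AAC·C·B·C·C·B·C·B·B·DAD·C·B·C·B·B·DAD·B·B·DAD·DAD·AAC·DAD·DAD·AAC·DAD·AAC·AAC·C·B·C·DAD·AAC·DAD
    A ↦ B
    B ↦ AAC
    C ↦ DAD
    D ↦ C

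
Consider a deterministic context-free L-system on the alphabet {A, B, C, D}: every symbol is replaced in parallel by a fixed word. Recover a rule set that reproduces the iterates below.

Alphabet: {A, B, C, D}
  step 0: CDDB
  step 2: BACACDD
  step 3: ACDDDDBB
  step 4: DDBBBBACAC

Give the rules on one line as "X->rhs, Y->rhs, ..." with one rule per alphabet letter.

  step 3 ⇒ step 4: ACDDDDBB ⇒ D·D·B·B·B·B·AC·AC
    A ↦ D
    B ↦ AC
    C ↦ D
    D ↦ B

A->D, B->AC, C->D, D->B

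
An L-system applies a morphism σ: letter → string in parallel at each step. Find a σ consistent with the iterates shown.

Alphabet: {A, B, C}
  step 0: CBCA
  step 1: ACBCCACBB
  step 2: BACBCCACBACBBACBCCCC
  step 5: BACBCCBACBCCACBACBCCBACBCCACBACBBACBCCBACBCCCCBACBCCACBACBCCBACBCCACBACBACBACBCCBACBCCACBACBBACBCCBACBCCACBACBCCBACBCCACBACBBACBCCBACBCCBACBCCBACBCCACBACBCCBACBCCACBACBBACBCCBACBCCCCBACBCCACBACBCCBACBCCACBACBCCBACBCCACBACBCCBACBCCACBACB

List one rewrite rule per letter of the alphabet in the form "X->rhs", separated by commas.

  step 1 ⇒ step 2: ACBCCACBB ⇒ B·ACB·CC·ACB·ACB·B·ACB·CC·CC
    A ↦ B
    B ↦ CC
    C ↦ ACB

A->B, B->CC, C->ACB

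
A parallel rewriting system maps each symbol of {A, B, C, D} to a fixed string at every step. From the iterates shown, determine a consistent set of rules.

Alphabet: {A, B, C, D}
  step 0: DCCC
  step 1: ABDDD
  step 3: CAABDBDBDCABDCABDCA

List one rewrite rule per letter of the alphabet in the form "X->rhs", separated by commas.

  step 0 ⇒ step 1: DCCC ⇒ AB·D·D·D
    C ↦ D
    D ↦ AB
    A ↦ BD  (constrained at step 1)
    B ↦ CA  (constrained at step 1)

A->BD, B->CA, C->D, D->AB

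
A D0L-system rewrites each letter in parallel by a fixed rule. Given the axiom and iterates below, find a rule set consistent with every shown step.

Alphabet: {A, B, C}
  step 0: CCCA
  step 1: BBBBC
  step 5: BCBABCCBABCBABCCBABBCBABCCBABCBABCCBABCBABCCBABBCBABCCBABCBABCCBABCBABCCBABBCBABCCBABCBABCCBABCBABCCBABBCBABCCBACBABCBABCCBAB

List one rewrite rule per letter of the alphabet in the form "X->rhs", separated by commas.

A->BC, B->CBA, C->B

  step 0 ⇒ step 1: CCCA ⇒ B·B·B·BC
    A ↦ BC
    C ↦ B
    B ↦ CBA  (constrained at step 1)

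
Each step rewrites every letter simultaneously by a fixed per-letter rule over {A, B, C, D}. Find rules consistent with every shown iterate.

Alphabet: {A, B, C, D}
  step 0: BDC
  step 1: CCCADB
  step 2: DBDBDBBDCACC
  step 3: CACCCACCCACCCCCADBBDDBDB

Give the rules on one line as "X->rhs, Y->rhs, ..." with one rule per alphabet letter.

A->BD, B->CC, C->DB, D->CA

  step 2 ⇒ step 3: DBDBDBBDCACC ⇒ CA·CC·CA·CC·CA·CC·CC·CA·DB·BD·DB·DB
    A ↦ BD
    B ↦ CC
    C ↦ DB
    D ↦ CA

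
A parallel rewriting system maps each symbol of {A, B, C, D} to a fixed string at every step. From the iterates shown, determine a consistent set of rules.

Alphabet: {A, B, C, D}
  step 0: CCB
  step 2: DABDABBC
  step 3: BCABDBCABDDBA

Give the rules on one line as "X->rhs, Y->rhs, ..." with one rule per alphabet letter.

A->AB, B->D, C->BA, D->BC

  step 2 ⇒ step 3: DABDABBC ⇒ BC·AB·D·BC·AB·D·D·BA
    A ↦ AB
    B ↦ D
    C ↦ BA
    D ↦ BC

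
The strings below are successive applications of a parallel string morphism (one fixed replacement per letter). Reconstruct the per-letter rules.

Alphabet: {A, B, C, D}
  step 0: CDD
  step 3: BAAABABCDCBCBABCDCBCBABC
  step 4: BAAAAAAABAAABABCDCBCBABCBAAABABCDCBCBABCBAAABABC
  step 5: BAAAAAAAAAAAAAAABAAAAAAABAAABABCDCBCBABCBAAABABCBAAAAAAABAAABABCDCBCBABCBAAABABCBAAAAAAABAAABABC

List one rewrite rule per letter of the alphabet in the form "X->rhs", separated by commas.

  step 4 ⇒ step 5: BAAAAAAABAAABABCDCBCBABCBAAABABCDCBCBABCBAAABABC ⇒ BA·AA·AA·AA·AA·AA·AA·AA·BA·AA·AA·AA·BA·AA·BA·BC·DC·BC·BA·BC·BA·AA·BA·BC·BA·AA·AA·AA·BA·AA·BA·BC·DC·BC·BA·BC·BA·AA·BA·BC·BA·AA·AA·AA·BA·AA·BA·BC
    A ↦ AA
    B ↦ BA
    C ↦ BC
    D ↦ DC

A->AA, B->BA, C->BC, D->DC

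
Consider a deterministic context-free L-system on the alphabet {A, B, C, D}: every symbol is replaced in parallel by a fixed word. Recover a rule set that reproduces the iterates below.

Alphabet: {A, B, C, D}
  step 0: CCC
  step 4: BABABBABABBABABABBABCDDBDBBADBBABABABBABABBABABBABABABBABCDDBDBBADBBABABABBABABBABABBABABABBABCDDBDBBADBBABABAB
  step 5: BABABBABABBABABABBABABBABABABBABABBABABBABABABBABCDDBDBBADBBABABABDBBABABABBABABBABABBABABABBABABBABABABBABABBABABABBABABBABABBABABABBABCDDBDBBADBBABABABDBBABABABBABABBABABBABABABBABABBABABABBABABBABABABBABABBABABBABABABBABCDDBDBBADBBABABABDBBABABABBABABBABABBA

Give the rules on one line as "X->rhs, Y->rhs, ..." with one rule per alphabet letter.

  step 4 ⇒ step 5: BABABBABABBABABABBABCDDBDBBADBBABABABBABABBABABBABABABBABCDDBDBBADBBABABABBABABBABABBABABABBABCDDBDBBADBBABABAB ⇒ BA·BAB·BA·BAB·BA·BA·BAB·BA·BAB·BA·BA·BAB·BA·BAB·BA·BAB·BA·BA·BAB·BA·BCD·DB·DB·BA·DB·BA·BA·BAB·DB·BA·BA·BAB·BA·BAB·BA·BAB·BA·BA·BAB·BA·BAB·BA·BA·BAB·BA·BAB·BA·BA·BAB·BA·BAB·BA·BAB·BA·BA·BAB·BA·BCD·DB·DB·BA·DB·BA·BA·BAB·DB·BA·BA·BAB·BA·BAB·BA·BAB·BA·BA·BAB·BA·BAB·BA·BA·BAB·BA·BAB·BA·BA·BAB·BA·BAB·BA·BAB·BA·BA·BAB·BA·BCD·DB·DB·BA·DB·BA·BA·BAB·DB·BA·BA·BAB·BA·BAB·BA·BAB·BA
    A ↦ BAB
    B ↦ BA
    C ↦ BCD
    D ↦ DB

A->BAB, B->BA, C->BCD, D->DB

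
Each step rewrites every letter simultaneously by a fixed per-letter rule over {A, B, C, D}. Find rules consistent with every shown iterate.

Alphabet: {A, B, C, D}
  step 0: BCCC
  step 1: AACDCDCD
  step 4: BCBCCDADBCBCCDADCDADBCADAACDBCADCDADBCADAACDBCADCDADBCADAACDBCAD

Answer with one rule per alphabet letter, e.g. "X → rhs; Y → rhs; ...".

  step 0 ⇒ step 1: BCCC ⇒ AA·CD·CD·CD
    B ↦ AA
    C ↦ CD
    A ↦ BC  (constrained at step 1)
    D ↦ AD  (constrained at step 1)

A->BC, B->AA, C->CD, D->AD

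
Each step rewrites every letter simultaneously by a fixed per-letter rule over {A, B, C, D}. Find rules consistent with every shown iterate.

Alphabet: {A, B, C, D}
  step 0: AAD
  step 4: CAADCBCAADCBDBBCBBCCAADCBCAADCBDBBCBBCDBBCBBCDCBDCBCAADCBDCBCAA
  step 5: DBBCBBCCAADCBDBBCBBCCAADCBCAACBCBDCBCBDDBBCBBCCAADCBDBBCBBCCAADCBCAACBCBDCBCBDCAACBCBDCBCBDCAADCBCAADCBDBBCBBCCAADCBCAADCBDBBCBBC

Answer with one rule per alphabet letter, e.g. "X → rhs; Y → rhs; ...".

A->BBC, B->CB, C->D, D->CAA

  step 4 ⇒ step 5: CAADCBCAADCBDBBCBBCCAADCBCAADCBDBBCBBCDBBCBBCDCBDCBCAADCBDCBCAA ⇒ D·BBC·BBC·CAA·D·CB·D·BBC·BBC·CAA·D·CB·CAA·CB·CB·D·CB·CB·D·D·BBC·BBC·CAA·D·CB·D·BBC·BBC·CAA·D·CB·CAA·CB·CB·D·CB·CB·D·CAA·CB·CB·D·CB·CB·D·CAA·D·CB·CAA·D·CB·D·BBC·BBC·CAA·D·CB·CAA·D·CB·D·BBC·BBC
    A ↦ BBC
    B ↦ CB
    C ↦ D
    D ↦ CAA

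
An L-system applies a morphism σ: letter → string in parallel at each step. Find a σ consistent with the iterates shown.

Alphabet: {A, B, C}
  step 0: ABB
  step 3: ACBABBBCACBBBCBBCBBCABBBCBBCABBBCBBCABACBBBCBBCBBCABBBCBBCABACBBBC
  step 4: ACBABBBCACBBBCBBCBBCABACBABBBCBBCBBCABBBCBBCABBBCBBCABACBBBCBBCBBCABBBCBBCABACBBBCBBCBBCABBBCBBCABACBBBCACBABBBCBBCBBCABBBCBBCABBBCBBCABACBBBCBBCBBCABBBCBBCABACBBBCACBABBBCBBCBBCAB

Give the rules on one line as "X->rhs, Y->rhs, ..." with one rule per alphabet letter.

  step 3 ⇒ step 4: ACBABBBCACBBBCBBCBBCABBBCBBCABBBCBBCABACBBBCBBCBBCABBBCBBCABACBBBC ⇒ ACB·AB·BBC·ACB·BBC·BBC·BBC·AB·ACB·AB·BBC·BBC·BBC·AB·BBC·BBC·AB·BBC·BBC·AB·ACB·BBC·BBC·BBC·AB·BBC·BBC·AB·ACB·BBC·BBC·BBC·AB·BBC·BBC·AB·ACB·BBC·ACB·AB·BBC·BBC·BBC·AB·BBC·BBC·AB·BBC·BBC·AB·ACB·BBC·BBC·BBC·AB·BBC·BBC·AB·ACB·BBC·ACB·AB·BBC·BBC·BBC·AB
    A ↦ ACB
    B ↦ BBC
    C ↦ AB

A->ACB, B->BBC, C->AB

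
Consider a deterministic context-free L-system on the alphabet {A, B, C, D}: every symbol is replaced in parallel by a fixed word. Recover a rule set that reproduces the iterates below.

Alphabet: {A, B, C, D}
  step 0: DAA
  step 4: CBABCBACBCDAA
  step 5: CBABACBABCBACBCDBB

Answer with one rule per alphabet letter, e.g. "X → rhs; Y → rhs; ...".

  step 4 ⇒ step 5: CBABCBACBCDAA ⇒ CB·A·B·A·CB·A·B·CB·A·CB·CD·B·B
    A ↦ B
    B ↦ A
    C ↦ CB
    D ↦ CD

A->B, B->A, C->CB, D->CD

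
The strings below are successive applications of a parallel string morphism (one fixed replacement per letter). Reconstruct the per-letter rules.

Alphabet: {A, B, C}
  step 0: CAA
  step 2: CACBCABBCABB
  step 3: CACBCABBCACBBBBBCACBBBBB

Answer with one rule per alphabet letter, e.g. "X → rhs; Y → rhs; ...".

  step 2 ⇒ step 3: CACBCABBCABB ⇒ CA·CB·CA·BB·CA·CB·BB·BB·CA·CB·BB·BB
    A ↦ CB
    B ↦ BB
    C ↦ CA

A->CB, B->BB, C->CA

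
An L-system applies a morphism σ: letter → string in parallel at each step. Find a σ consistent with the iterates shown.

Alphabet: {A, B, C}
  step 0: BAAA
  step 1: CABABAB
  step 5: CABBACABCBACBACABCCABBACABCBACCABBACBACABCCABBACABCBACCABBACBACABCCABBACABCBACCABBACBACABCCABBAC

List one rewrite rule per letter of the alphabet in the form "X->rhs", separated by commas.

  step 0 ⇒ step 1: BAAA ⇒ C·AB·AB·AB
    A ↦ AB
    B ↦ C
    C ↦ BAC  (constrained at step 1)

A->AB, B->C, C->BAC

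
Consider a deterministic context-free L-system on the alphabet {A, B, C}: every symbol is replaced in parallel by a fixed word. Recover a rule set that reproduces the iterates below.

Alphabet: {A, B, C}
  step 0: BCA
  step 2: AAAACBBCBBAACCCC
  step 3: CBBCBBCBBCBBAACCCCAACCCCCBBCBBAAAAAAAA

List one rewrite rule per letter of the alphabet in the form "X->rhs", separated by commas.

  step 2 ⇒ step 3: AAAACBBCBBAACCCC ⇒ CBB·CBB·CBB·CBB·AA·CC·CC·AA·CC·CC·CBB·CBB·AA·AA·AA·AA
    A ↦ CBB
    B ↦ CC
    C ↦ AA

A->CBB, B->CC, C->AA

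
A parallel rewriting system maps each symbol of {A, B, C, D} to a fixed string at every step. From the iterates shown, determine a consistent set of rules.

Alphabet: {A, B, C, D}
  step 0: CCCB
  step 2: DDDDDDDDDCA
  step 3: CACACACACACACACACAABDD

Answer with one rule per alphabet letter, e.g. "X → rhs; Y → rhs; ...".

  step 2 ⇒ step 3: DDDDDDDDDCA ⇒ CA·CA·CA·CA·CA·CA·CA·CA·CA·AB·DD
    A ↦ DD
    C ↦ AB
    D ↦ CA
    B ↦ D  (constrained at step 0)

A->DD, B->D, C->AB, D->CA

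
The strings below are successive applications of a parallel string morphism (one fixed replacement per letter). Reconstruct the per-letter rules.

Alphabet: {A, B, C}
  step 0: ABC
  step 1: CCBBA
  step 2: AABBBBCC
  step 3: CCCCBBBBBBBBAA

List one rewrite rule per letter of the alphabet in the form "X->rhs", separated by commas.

  step 2 ⇒ step 3: AABBBBCC ⇒ CC·CC·BB·BB·BB·BB·A·A
    A ↦ CC
    B ↦ BB
    C ↦ A

A->CC, B->BB, C->A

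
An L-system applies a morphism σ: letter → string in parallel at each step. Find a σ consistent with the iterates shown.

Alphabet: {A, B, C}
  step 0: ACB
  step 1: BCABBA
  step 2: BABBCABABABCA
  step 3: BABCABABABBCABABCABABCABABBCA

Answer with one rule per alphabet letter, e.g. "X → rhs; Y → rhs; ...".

A->BCA, B->BA, C->B

  step 2 ⇒ step 3: BABBCABABABCA ⇒ BA·BCA·BA·BA·B·BCA·BA·BCA·BA·BCA·BA·B·BCA
    A ↦ BCA
    B ↦ BA
    C ↦ B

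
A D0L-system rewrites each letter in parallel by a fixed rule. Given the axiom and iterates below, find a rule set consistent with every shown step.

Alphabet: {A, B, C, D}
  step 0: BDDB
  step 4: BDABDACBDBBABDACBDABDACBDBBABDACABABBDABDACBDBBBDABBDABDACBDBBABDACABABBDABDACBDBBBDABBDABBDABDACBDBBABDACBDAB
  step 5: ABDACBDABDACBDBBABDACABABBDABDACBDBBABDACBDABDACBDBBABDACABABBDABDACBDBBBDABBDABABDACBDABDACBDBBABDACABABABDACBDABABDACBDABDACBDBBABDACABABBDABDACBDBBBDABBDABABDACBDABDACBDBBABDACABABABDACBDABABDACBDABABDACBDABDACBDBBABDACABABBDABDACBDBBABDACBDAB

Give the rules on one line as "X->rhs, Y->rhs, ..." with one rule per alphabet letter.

  step 4 ⇒ step 5: BDABDACBDBBABDACBDABDACBDBBABDACABABBDABDACBDBBBDABBDABDACBDBBABDACABABBDABDACBDBBBDABBDABBDABDACBDBBABDACBDAB ⇒ AB·DAC·BD·AB·DAC·BD·BB·AB·DAC·AB·AB·BD·AB·DAC·BD·BB·AB·DAC·BD·AB·DAC·BD·BB·AB·DAC·AB·AB·BD·AB·DAC·BD·BB·BD·AB·BD·AB·AB·DAC·BD·AB·DAC·BD·BB·AB·DAC·AB·AB·AB·DAC·BD·AB·AB·DAC·BD·AB·DAC·BD·BB·AB·DAC·AB·AB·BD·AB·DAC·BD·BB·BD·AB·BD·AB·AB·DAC·BD·AB·DAC·BD·BB·AB·DAC·AB·AB·AB·DAC·BD·AB·AB·DAC·BD·AB·AB·DAC·BD·AB·DAC·BD·BB·AB·DAC·AB·AB·BD·AB·DAC·BD·BB·AB·DAC·BD·AB
    A ↦ BD
    B ↦ AB
    C ↦ BB
    D ↦ DAC

A->BD, B->AB, C->BB, D->DAC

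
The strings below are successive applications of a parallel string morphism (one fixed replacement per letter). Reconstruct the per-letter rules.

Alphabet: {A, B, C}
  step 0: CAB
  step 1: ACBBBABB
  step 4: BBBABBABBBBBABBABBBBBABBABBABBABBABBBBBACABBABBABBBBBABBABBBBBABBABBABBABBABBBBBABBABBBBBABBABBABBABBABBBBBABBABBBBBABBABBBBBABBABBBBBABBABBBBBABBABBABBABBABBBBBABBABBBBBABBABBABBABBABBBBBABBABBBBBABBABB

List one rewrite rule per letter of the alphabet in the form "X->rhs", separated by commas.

A->BBB, B->ABB, C->AC

  step 0 ⇒ step 1: CAB ⇒ AC·BBB·ABB
    A ↦ BBB
    B ↦ ABB
    C ↦ AC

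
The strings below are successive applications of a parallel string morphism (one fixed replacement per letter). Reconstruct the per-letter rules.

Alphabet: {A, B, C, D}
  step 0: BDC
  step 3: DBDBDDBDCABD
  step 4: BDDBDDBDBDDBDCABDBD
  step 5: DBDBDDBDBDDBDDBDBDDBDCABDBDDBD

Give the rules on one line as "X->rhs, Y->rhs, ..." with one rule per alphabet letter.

A->B, B->D, C->CA, D->BD

  step 4 ⇒ step 5: BDDBDDBDBDDBDCABDBD ⇒ D·BD·BD·D·BD·BD·D·BD·D·BD·BD·D·BD·CA·B·D·BD·D·BD
    A ↦ B
    B ↦ D
    C ↦ CA
    D ↦ BD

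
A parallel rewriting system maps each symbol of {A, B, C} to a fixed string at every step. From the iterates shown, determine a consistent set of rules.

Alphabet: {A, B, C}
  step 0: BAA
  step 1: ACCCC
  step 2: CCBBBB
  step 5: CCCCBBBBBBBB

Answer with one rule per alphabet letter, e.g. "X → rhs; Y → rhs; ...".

  step 1 ⇒ step 2: ACCCC ⇒ CC·B·B·B·B
    A ↦ CC
    C ↦ B
  step 0 ⇒ step 1: BAA ⇒ A·CC·CC
    B ↦ A

A->CC, B->A, C->B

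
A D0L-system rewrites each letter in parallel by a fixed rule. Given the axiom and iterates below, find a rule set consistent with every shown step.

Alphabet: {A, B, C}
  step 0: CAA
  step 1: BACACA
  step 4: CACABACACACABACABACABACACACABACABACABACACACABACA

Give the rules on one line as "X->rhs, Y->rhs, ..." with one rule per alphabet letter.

A->CA, B->CA, C->BA

  step 0 ⇒ step 1: CAA ⇒ BA·CA·CA
    A ↦ CA
    C ↦ BA
    B ↦ CA  (constrained at step 1)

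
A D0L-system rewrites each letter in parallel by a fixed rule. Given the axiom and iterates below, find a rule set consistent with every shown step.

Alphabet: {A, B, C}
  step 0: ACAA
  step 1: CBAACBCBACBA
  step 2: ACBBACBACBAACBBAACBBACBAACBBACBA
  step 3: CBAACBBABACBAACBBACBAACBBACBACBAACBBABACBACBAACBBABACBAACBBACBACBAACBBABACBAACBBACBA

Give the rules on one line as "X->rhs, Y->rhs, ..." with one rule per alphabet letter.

A->CBA, B->BA, C->ACB

  step 2 ⇒ step 3: ACBBACBACBAACBBAACBBACBAACBBACBA ⇒ CBA·ACB·BA·BA·CBA·ACB·BA·CBA·ACB·BA·CBA·CBA·ACB·BA·BA·CBA·CBA·ACB·BA·BA·CBA·ACB·BA·CBA·CBA·ACB·BA·BA·CBA·ACB·BA·CBA
    A ↦ CBA
    B ↦ BA
    C ↦ ACB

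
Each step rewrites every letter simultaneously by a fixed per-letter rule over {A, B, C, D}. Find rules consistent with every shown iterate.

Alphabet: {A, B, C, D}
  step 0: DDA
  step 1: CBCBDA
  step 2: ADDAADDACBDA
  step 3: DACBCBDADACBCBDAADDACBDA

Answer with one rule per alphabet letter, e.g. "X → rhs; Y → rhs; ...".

  step 2 ⇒ step 3: ADDAADDACBDA ⇒ DA·CB·CB·DA·DA·CB·CB·DA·AD·DA·CB·DA
    A ↦ DA
    B ↦ DA
    C ↦ AD
    D ↦ CB

A->DA, B->DA, C->AD, D->CB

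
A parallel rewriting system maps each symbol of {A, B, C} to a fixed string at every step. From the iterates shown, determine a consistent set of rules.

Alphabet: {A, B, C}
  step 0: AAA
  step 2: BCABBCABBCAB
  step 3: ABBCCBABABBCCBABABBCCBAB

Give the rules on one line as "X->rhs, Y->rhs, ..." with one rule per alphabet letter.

  step 2 ⇒ step 3: BCABBCABBCAB ⇒ AB·BC·CB·AB·AB·BC·CB·AB·AB·BC·CB·AB
    A ↦ CB
    B ↦ AB
    C ↦ BC

A->CB, B->AB, C->BC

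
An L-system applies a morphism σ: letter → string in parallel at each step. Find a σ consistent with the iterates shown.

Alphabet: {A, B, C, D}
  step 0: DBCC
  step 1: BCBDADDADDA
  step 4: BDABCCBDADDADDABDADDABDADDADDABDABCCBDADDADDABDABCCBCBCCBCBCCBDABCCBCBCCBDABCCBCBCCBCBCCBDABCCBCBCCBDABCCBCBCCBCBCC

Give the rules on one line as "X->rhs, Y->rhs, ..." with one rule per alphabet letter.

  step 0 ⇒ step 1: DBCC ⇒ BC·BDA·DDA·DDA
    B ↦ BDA
    C ↦ DDA
    D ↦ BC
    A ↦ C  (constrained at step 1)

A->C, B->BDA, C->DDA, D->BC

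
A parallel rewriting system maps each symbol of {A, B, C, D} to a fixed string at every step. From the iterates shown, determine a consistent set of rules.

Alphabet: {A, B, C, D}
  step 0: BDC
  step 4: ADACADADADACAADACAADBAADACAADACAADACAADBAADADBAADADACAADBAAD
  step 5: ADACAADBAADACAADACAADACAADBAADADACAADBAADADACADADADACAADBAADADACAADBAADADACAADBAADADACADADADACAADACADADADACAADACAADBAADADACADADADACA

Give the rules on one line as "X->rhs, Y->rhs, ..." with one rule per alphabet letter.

  step 4 ⇒ step 5: ADACADADADACAADACAADBAADACAADACAADACAADBAADADBAADADACAADBAAD ⇒ AD·ACA·AD·BA·AD·ACA·AD·ACA·AD·ACA·AD·BA·AD·AD·ACA·AD·BA·AD·AD·ACA·D·AD·AD·ACA·AD·BA·AD·AD·ACA·AD·BA·AD·AD·ACA·AD·BA·AD·AD·ACA·D·AD·AD·ACA·AD·ACA·D·AD·AD·ACA·AD·ACA·AD·BA·AD·AD·ACA·D·AD·AD·ACA
    A ↦ AD
    B ↦ D
    C ↦ BA
    D ↦ ACA

A->AD, B->D, C->BA, D->ACA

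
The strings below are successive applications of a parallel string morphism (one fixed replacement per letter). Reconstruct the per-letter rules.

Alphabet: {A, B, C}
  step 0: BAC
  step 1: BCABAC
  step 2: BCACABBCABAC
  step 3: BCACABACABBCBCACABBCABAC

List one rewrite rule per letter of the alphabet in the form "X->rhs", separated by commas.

A->AB, B->BC, C->AC

  step 2 ⇒ step 3: BCACABBCABAC ⇒ BC·AC·AB·AC·AB·BC·BC·AC·AB·BC·AB·AC
    A ↦ AB
    B ↦ BC
    C ↦ AC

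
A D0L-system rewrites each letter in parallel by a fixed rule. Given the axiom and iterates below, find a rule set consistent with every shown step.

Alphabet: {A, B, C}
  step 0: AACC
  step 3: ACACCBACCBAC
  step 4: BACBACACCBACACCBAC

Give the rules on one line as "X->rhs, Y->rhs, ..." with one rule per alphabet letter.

A->B, B->C, C->AC

  step 3 ⇒ step 4: ACACCBACCBAC ⇒ B·AC·B·AC·AC·C·B·AC·AC·C·B·AC
    A ↦ B
    B ↦ C
    C ↦ AC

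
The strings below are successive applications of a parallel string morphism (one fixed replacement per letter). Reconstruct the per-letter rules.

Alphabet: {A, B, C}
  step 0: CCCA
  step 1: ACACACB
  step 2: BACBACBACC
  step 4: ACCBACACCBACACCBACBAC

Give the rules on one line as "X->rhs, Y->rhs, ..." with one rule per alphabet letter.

  step 1 ⇒ step 2: ACACACB ⇒ B·AC·B·AC·B·AC·C
    A ↦ B
    B ↦ C
    C ↦ AC

A->B, B->C, C->AC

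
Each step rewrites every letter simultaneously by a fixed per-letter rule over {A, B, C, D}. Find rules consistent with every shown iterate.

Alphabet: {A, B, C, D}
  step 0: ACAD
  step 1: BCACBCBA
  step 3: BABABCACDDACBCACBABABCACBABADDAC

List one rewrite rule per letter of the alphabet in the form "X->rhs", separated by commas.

A->BC, B->DD, C->AC, D->BA

  step 0 ⇒ step 1: ACAD ⇒ BC·AC·BC·BA
    A ↦ BC
    C ↦ AC
    D ↦ BA
    B ↦ DD  (constrained at step 1)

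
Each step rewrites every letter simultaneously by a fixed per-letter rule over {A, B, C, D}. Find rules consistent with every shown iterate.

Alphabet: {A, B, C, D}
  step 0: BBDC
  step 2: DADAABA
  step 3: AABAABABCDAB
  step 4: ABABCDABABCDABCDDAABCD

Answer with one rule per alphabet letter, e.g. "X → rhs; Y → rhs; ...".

  step 3 ⇒ step 4: AABAABABCDAB ⇒ AB·AB·CD·AB·AB·CD·AB·CD·D·A·AB·CD
    A ↦ AB
    B ↦ CD
    C ↦ D
    D ↦ A

A->AB, B->CD, C->D, D->A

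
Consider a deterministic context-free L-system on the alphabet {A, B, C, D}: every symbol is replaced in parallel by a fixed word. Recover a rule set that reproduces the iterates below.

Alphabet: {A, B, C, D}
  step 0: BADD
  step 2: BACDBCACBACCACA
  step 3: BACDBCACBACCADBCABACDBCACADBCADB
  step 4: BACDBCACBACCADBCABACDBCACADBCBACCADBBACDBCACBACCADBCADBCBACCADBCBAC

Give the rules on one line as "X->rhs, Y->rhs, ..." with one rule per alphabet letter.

A->DB, B->BAC, C->CA, D->C

  step 3 ⇒ step 4: BACDBCACBACCADBCABACDBCACADBCADB ⇒ BAC·DB·CA·C·BAC·CA·DB·CA·BAC·DB·CA·CA·DB·C·BAC·CA·DB·BAC·DB·CA·C·BAC·CA·DB·CA·DB·C·BAC·CA·DB·C·BAC
    A ↦ DB
    B ↦ BAC
    C ↦ CA
    D ↦ C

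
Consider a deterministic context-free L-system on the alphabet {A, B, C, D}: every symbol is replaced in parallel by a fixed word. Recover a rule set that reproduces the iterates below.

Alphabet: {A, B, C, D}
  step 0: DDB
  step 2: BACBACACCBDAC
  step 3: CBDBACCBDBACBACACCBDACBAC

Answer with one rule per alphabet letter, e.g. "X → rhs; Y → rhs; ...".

  step 2 ⇒ step 3: BACBACACCBDAC ⇒ CBD·B·AC·CBD·B·AC·B·AC·AC·CBD·AC·B·AC
    A ↦ B
    B ↦ CBD
    C ↦ AC
    D ↦ AC

A->B, B->CBD, C->AC, D->AC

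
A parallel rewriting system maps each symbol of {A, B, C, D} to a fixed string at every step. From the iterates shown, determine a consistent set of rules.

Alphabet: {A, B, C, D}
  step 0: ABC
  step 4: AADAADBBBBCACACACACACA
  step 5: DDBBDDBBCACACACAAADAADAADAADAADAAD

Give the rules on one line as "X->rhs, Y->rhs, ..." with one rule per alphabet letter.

  step 4 ⇒ step 5: AADAADBBBBCACACACACACA ⇒ D·D·BB·D·D·BB·CA·CA·CA·CA·AA·D·AA·D·AA·D·AA·D·AA·D·AA·D
    A ↦ D
    B ↦ CA
    C ↦ AA
    D ↦ BB

A->D, B->CA, C->AA, D->BB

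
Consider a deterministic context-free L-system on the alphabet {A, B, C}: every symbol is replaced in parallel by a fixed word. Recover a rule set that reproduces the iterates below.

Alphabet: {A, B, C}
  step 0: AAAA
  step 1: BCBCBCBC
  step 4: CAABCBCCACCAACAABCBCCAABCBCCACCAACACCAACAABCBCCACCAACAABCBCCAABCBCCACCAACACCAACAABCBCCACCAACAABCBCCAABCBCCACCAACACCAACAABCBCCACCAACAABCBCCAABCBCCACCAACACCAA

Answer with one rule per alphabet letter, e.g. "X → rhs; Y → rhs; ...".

  step 0 ⇒ step 1: AAAA ⇒ BC·BC·BC·BC
    A ↦ BC
    B ↦ CAC  (constrained at step 1)
    C ↦ CAA  (constrained at step 1)

A->BC, B->CAC, C->CAA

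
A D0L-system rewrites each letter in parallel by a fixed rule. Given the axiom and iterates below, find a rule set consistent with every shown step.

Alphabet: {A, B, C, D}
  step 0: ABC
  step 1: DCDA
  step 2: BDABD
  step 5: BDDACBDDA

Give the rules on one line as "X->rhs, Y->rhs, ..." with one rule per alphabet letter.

A->D, B->C, C->DA, D->B

  step 1 ⇒ step 2: DCDA ⇒ B·DA·B·D
    A ↦ D
    C ↦ DA
    D ↦ B
  step 0 ⇒ step 1: ABC ⇒ D·C·DA
    B ↦ C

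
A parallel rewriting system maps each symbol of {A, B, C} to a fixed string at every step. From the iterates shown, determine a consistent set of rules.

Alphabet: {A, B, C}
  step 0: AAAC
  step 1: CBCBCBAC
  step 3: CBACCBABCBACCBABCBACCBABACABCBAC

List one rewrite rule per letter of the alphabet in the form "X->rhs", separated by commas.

  step 0 ⇒ step 1: AAAC ⇒ CB·CB·CB·AC
    A ↦ CB
    C ↦ AC
    B ↦ AB  (constrained at step 1)

A->CB, B->AB, C->AC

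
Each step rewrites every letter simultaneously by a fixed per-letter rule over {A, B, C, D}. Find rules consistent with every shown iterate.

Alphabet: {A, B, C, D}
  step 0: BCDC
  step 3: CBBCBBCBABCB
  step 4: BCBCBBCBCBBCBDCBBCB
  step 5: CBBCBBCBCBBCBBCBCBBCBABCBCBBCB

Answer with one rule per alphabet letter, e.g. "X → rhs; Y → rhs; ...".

A->D, B->CB, C->B, D->A

  step 4 ⇒ step 5: BCBCBBCBCBBCBDCBBCB ⇒ CB·B·CB·B·CB·CB·B·CB·B·CB·CB·B·CB·A·B·CB·CB·B·CB
    B ↦ CB
    C ↦ B
    D ↦ A
  step 3 ⇒ step 4: CBBCBBCBABCB ⇒ B·CB·CB·B·CB·CB·B·CB·D·CB·B·CB
    A ↦ D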